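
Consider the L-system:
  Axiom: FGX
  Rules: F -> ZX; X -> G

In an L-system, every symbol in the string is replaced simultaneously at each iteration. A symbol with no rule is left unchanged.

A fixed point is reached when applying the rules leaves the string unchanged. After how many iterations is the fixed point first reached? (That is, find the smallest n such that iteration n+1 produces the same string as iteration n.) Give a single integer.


Step 0: FGX
Step 1: ZXGG
Step 2: ZGGG
Step 3: ZGGG  (unchanged — fixed point at step 2)

Answer: 2


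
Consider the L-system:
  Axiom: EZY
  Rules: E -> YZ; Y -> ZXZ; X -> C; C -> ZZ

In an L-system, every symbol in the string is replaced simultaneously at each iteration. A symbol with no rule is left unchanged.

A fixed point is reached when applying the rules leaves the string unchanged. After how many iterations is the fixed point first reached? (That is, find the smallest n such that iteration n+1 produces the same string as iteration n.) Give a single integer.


Answer: 4

Derivation:
Step 0: EZY
Step 1: YZZZXZ
Step 2: ZXZZZZCZ
Step 3: ZCZZZZZZZ
Step 4: ZZZZZZZZZZ
Step 5: ZZZZZZZZZZ  (unchanged — fixed point at step 4)


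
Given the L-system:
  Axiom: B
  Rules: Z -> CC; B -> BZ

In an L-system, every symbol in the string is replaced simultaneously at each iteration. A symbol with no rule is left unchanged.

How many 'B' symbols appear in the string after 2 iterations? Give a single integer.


Step 0: B  (1 'B')
Step 1: BZ  (1 'B')
Step 2: BZCC  (1 'B')

Answer: 1


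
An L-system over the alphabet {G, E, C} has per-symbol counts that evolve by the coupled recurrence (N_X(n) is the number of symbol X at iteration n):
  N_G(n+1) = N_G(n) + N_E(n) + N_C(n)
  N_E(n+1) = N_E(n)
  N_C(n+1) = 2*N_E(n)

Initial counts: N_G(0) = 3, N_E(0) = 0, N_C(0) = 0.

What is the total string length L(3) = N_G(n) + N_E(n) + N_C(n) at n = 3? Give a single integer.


Step 0: N_G=3, N_E=0, N_C=0, L=3
Step 1: N_G=3, N_E=0, N_C=0, L=3
Step 2: N_G=3, N_E=0, N_C=0, L=3
Step 3: N_G=3, N_E=0, N_C=0, L=3

Answer: 3


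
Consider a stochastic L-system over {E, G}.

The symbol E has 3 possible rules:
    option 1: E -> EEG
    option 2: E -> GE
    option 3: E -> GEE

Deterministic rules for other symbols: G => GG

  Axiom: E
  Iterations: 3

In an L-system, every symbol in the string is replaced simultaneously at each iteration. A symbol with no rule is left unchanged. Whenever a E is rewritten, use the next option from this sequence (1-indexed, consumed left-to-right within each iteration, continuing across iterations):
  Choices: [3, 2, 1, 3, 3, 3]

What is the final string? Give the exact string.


Step 0: E
Step 1: GEE  (used choices [3])
Step 2: GGGEEEG  (used choices [2, 1])
Step 3: GGGGGGGEEGEEGEEGG  (used choices [3, 3, 3])

Answer: GGGGGGGEEGEEGEEGG


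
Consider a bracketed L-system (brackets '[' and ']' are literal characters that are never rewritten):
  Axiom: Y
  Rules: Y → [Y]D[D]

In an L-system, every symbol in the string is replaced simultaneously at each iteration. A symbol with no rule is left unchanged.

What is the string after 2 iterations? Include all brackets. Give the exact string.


Step 0: Y
Step 1: [Y]D[D]
Step 2: [[Y]D[D]]D[D]

Answer: [[Y]D[D]]D[D]


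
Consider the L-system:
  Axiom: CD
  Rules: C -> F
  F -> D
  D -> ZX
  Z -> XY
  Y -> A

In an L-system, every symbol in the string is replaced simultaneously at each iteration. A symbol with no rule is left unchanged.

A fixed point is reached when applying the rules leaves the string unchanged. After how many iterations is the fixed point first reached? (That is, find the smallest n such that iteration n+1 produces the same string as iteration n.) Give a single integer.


Step 0: CD
Step 1: FZX
Step 2: DXYX
Step 3: ZXXAX
Step 4: XYXXAX
Step 5: XAXXAX
Step 6: XAXXAX  (unchanged — fixed point at step 5)

Answer: 5


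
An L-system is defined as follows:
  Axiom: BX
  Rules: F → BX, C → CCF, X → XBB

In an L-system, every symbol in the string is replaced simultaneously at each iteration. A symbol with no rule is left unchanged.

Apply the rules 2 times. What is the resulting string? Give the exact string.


Answer: BXBBBB

Derivation:
Step 0: BX
Step 1: BXBB
Step 2: BXBBBB


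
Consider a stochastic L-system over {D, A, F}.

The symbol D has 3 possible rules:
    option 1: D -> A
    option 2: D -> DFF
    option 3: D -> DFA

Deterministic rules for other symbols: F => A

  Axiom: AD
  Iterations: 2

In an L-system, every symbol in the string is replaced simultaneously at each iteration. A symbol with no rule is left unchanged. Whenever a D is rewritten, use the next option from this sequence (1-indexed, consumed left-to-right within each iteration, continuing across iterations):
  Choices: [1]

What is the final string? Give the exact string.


Step 0: AD
Step 1: AA  (used choices [1])
Step 2: AA  (used choices [])

Answer: AA


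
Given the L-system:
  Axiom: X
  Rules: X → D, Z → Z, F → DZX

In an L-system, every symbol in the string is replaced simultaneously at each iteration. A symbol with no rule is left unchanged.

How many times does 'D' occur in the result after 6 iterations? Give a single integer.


Answer: 1

Derivation:
Step 0: X  (0 'D')
Step 1: D  (1 'D')
Step 2: D  (1 'D')
Step 3: D  (1 'D')
Step 4: D  (1 'D')
Step 5: D  (1 'D')
Step 6: D  (1 'D')


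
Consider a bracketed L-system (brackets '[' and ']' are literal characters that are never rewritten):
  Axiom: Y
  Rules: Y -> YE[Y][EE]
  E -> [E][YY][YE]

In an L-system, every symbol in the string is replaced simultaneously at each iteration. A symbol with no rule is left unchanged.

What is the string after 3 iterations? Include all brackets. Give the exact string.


Step 0: Y
Step 1: YE[Y][EE]
Step 2: YE[Y][EE][E][YY][YE][YE[Y][EE]][[E][YY][YE][E][YY][YE]]
Step 3: YE[Y][EE][E][YY][YE][YE[Y][EE]][[E][YY][YE][E][YY][YE]][[E][YY][YE]][YE[Y][EE]YE[Y][EE]][YE[Y][EE][E][YY][YE]][YE[Y][EE][E][YY][YE][YE[Y][EE]][[E][YY][YE][E][YY][YE]]][[[E][YY][YE]][YE[Y][EE]YE[Y][EE]][YE[Y][EE][E][YY][YE]][[E][YY][YE]][YE[Y][EE]YE[Y][EE]][YE[Y][EE][E][YY][YE]]]

Answer: YE[Y][EE][E][YY][YE][YE[Y][EE]][[E][YY][YE][E][YY][YE]][[E][YY][YE]][YE[Y][EE]YE[Y][EE]][YE[Y][EE][E][YY][YE]][YE[Y][EE][E][YY][YE][YE[Y][EE]][[E][YY][YE][E][YY][YE]]][[[E][YY][YE]][YE[Y][EE]YE[Y][EE]][YE[Y][EE][E][YY][YE]][[E][YY][YE]][YE[Y][EE]YE[Y][EE]][YE[Y][EE][E][YY][YE]]]


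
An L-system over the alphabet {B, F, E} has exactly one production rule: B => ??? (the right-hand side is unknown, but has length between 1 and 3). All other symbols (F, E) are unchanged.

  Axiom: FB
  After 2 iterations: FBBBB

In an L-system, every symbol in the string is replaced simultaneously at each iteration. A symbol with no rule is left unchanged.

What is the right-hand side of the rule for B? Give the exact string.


Answer: BB

Derivation:
Trying B => BB:
  Step 0: FB
  Step 1: FBB
  Step 2: FBBBB
Matches the given result.


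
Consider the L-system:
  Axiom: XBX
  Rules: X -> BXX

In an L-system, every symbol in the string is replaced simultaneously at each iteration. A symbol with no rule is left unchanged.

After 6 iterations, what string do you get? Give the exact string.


Answer: BBBBBBXXBXXBBXXBXXBBBXXBXXBBXXBXXBBBBXXBXXBBXXBXXBBBXXBXXBBXXBXXBBBBBXXBXXBBXXBXXBBBXXBXXBBXXBXXBBBBXXBXXBBXXBXXBBBXXBXXBBXXBXXBBBBBBBXXBXXBBXXBXXBBBXXBXXBBXXBXXBBBBXXBXXBBXXBXXBBBXXBXXBBXXBXXBBBBBXXBXXBBXXBXXBBBXXBXXBBXXBXXBBBBXXBXXBBXXBXXBBBXXBXXBBXXBXX

Derivation:
Step 0: XBX
Step 1: BXXBBXX
Step 2: BBXXBXXBBBXXBXX
Step 3: BBBXXBXXBBXXBXXBBBBXXBXXBBXXBXX
Step 4: BBBBXXBXXBBXXBXXBBBXXBXXBBXXBXXBBBBBXXBXXBBXXBXXBBBXXBXXBBXXBXX
Step 5: BBBBBXXBXXBBXXBXXBBBXXBXXBBXXBXXBBBBXXBXXBBXXBXXBBBXXBXXBBXXBXXBBBBBBXXBXXBBXXBXXBBBXXBXXBBXXBXXBBBBXXBXXBBXXBXXBBBXXBXXBBXXBXX
Step 6: BBBBBBXXBXXBBXXBXXBBBXXBXXBBXXBXXBBBBXXBXXBBXXBXXBBBXXBXXBBXXBXXBBBBBXXBXXBBXXBXXBBBXXBXXBBXXBXXBBBBXXBXXBBXXBXXBBBXXBXXBBXXBXXBBBBBBBXXBXXBBXXBXXBBBXXBXXBBXXBXXBBBBXXBXXBBXXBXXBBBXXBXXBBXXBXXBBBBBXXBXXBBXXBXXBBBXXBXXBBXXBXXBBBBXXBXXBBXXBXXBBBXXBXXBBXXBXX


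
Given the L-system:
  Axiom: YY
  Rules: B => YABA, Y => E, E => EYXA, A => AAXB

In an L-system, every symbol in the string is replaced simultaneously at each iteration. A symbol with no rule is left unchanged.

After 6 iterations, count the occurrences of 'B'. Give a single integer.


Answer: 90

Derivation:
Step 0: YY  (0 'B')
Step 1: EE  (0 'B')
Step 2: EYXAEYXA  (0 'B')
Step 3: EYXAEXAAXBEYXAEXAAXB  (2 'B')
Step 4: EYXAEXAAXBEYXAXAAXBAAXBXYABAEYXAEXAAXBEYXAXAAXBAAXBXYABA  (8 'B')
Step 5: EYXAEXAAXBEYXAXAAXBAAXBXYABAEYXAEXAAXBXAAXBAAXBXYABAAAXBAAXBXYABAXEAAXBYABAAAXBEYXAEXAAXBEYXAXAAXBAAXBXYABAEYXAEXAAXBXAAXBAAXBXYABAAAXBAAXBXYABAXEAAXBYABAAAXB  (28 'B')
Step 6: EYXAEXAAXBEYXAXAAXBAAXBXYABAEYXAEXAAXBXAAXBAAXBXYABAAAXBAAXBXYABAXEAAXBYABAAAXBEYXAEXAAXBEYXAXAAXBAAXBXYABAXAAXBAAXBXYABAAAXBAAXBXYABAXEAAXBYABAAAXBAAXBAAXBXYABAAAXBAAXBXYABAXEAAXBYABAAAXBXEYXAAAXBAAXBXYABAEAAXBYABAAAXBAAXBAAXBXYABAEYXAEXAAXBEYXAXAAXBAAXBXYABAEYXAEXAAXBXAAXBAAXBXYABAAAXBAAXBXYABAXEAAXBYABAAAXBEYXAEXAAXBEYXAXAAXBAAXBXYABAXAAXBAAXBXYABAAAXBAAXBXYABAXEAAXBYABAAAXBAAXBAAXBXYABAAAXBAAXBXYABAXEAAXBYABAAAXBXEYXAAAXBAAXBXYABAEAAXBYABAAAXBAAXBAAXBXYABA  (90 'B')


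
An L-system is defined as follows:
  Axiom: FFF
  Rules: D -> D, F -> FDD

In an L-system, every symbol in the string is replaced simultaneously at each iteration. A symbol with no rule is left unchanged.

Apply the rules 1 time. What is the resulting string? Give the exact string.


Answer: FDDFDDFDD

Derivation:
Step 0: FFF
Step 1: FDDFDDFDD


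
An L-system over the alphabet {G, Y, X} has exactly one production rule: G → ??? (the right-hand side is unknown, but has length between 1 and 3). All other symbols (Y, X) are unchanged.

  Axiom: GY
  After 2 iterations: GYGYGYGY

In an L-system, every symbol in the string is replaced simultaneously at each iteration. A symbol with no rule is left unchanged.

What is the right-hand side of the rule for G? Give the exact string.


Trying G → GYG:
  Step 0: GY
  Step 1: GYGY
  Step 2: GYGYGYGY
Matches the given result.

Answer: GYG


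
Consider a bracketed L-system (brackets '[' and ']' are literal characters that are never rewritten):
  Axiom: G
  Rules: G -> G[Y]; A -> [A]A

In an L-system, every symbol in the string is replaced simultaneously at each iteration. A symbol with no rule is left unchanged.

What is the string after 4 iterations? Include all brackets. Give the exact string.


Answer: G[Y][Y][Y][Y]

Derivation:
Step 0: G
Step 1: G[Y]
Step 2: G[Y][Y]
Step 3: G[Y][Y][Y]
Step 4: G[Y][Y][Y][Y]


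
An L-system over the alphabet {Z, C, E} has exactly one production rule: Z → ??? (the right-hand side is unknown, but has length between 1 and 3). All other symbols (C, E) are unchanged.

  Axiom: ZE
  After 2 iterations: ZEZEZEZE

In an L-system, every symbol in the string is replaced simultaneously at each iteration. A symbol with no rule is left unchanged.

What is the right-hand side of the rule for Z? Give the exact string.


Answer: ZEZ

Derivation:
Trying Z → ZEZ:
  Step 0: ZE
  Step 1: ZEZE
  Step 2: ZEZEZEZE
Matches the given result.


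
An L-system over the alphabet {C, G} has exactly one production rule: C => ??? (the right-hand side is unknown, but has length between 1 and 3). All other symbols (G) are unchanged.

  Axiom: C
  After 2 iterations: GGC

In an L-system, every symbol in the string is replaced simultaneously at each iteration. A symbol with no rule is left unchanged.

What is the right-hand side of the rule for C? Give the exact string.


Trying C => GC:
  Step 0: C
  Step 1: GC
  Step 2: GGC
Matches the given result.

Answer: GC


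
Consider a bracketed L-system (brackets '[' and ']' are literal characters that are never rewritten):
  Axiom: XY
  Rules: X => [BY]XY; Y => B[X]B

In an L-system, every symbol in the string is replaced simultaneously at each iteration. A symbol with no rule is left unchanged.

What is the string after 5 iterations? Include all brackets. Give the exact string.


Step 0: XY
Step 1: [BY]XYB[X]B
Step 2: [BB[X]B][BY]XYB[X]BB[[BY]XY]B
Step 3: [BB[[BY]XY]B][BB[X]B][BY]XYB[X]BB[[BY]XY]BB[[BB[X]B][BY]XYB[X]B]B
Step 4: [BB[[BB[X]B][BY]XYB[X]B]B][BB[[BY]XY]B][BB[X]B][BY]XYB[X]BB[[BY]XY]BB[[BB[X]B][BY]XYB[X]B]BB[[BB[[BY]XY]B][BB[X]B][BY]XYB[X]BB[[BY]XY]B]B
Step 5: [BB[[BB[[BY]XY]B][BB[X]B][BY]XYB[X]BB[[BY]XY]B]B][BB[[BB[X]B][BY]XYB[X]B]B][BB[[BY]XY]B][BB[X]B][BY]XYB[X]BB[[BY]XY]BB[[BB[X]B][BY]XYB[X]B]BB[[BB[[BY]XY]B][BB[X]B][BY]XYB[X]BB[[BY]XY]B]BB[[BB[[BB[X]B][BY]XYB[X]B]B][BB[[BY]XY]B][BB[X]B][BY]XYB[X]BB[[BY]XY]BB[[BB[X]B][BY]XYB[X]B]B]B

Answer: [BB[[BB[[BY]XY]B][BB[X]B][BY]XYB[X]BB[[BY]XY]B]B][BB[[BB[X]B][BY]XYB[X]B]B][BB[[BY]XY]B][BB[X]B][BY]XYB[X]BB[[BY]XY]BB[[BB[X]B][BY]XYB[X]B]BB[[BB[[BY]XY]B][BB[X]B][BY]XYB[X]BB[[BY]XY]B]BB[[BB[[BB[X]B][BY]XYB[X]B]B][BB[[BY]XY]B][BB[X]B][BY]XYB[X]BB[[BY]XY]BB[[BB[X]B][BY]XYB[X]B]B]B


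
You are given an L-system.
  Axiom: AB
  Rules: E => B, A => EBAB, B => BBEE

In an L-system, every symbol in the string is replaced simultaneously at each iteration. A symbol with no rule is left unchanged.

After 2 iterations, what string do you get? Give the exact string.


Answer: BBBEEEBABBBEEBBEEBBEEBB

Derivation:
Step 0: AB
Step 1: EBABBBEE
Step 2: BBBEEEBABBBEEBBEEBBEEBB


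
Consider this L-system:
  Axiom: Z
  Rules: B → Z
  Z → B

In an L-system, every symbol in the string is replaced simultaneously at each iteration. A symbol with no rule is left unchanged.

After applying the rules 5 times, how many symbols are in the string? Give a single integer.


Step 0: length = 1
Step 1: length = 1
Step 2: length = 1
Step 3: length = 1
Step 4: length = 1
Step 5: length = 1

Answer: 1


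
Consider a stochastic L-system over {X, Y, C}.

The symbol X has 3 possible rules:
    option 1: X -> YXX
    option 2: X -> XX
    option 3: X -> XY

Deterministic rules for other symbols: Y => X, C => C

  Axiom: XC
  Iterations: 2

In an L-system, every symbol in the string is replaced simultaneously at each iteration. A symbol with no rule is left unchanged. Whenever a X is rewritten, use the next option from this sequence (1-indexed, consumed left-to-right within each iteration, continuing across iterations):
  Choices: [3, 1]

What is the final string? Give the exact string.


Step 0: XC
Step 1: XYC  (used choices [3])
Step 2: YXXXC  (used choices [1])

Answer: YXXXC


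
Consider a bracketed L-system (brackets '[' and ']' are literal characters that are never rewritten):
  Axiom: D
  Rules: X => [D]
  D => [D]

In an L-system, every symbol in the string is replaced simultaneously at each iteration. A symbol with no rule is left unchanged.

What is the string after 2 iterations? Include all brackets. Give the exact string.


Answer: [[D]]

Derivation:
Step 0: D
Step 1: [D]
Step 2: [[D]]


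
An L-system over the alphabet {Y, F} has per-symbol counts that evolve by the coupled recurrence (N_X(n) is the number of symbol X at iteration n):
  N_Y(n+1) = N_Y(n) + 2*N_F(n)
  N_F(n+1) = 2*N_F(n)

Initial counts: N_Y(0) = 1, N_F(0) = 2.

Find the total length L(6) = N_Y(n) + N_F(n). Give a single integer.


Answer: 381

Derivation:
Step 0: N_Y=1, N_F=2, L=3
Step 1: N_Y=5, N_F=4, L=9
Step 2: N_Y=13, N_F=8, L=21
Step 3: N_Y=29, N_F=16, L=45
Step 4: N_Y=61, N_F=32, L=93
Step 5: N_Y=125, N_F=64, L=189
Step 6: N_Y=253, N_F=128, L=381


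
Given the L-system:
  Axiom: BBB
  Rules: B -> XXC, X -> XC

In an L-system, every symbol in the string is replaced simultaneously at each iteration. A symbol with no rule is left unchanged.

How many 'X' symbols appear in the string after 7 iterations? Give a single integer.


Answer: 6

Derivation:
Step 0: BBB  (0 'X')
Step 1: XXCXXCXXC  (6 'X')
Step 2: XCXCCXCXCCXCXCC  (6 'X')
Step 3: XCCXCCCXCCXCCCXCCXCCC  (6 'X')
Step 4: XCCCXCCCCXCCCXCCCCXCCCXCCCC  (6 'X')
Step 5: XCCCCXCCCCCXCCCCXCCCCCXCCCCXCCCCC  (6 'X')
Step 6: XCCCCCXCCCCCCXCCCCCXCCCCCCXCCCCCXCCCCCC  (6 'X')
Step 7: XCCCCCCXCCCCCCCXCCCCCCXCCCCCCCXCCCCCCXCCCCCCC  (6 'X')


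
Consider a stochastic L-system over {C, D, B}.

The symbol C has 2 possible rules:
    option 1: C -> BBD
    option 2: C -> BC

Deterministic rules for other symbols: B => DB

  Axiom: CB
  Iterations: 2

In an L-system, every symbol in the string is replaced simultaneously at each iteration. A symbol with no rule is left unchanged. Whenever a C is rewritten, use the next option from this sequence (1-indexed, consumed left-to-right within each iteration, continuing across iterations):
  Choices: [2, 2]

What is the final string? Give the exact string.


Answer: DBBCDDB

Derivation:
Step 0: CB
Step 1: BCDB  (used choices [2])
Step 2: DBBCDDB  (used choices [2])


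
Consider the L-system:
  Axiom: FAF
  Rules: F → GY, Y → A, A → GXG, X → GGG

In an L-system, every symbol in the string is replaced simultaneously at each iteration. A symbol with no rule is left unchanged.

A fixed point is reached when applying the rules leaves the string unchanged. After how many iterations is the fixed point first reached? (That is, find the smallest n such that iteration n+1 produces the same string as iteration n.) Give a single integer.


Answer: 4

Derivation:
Step 0: FAF
Step 1: GYGXGGY
Step 2: GAGGGGGGA
Step 3: GGXGGGGGGGGXG
Step 4: GGGGGGGGGGGGGGGGG
Step 5: GGGGGGGGGGGGGGGGG  (unchanged — fixed point at step 4)


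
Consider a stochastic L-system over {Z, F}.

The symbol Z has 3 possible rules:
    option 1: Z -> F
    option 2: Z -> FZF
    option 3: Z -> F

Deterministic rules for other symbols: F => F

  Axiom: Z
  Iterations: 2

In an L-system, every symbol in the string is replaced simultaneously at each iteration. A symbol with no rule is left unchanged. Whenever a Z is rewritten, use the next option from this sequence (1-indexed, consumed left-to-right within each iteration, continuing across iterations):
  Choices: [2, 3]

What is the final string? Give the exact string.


Step 0: Z
Step 1: FZF  (used choices [2])
Step 2: FFF  (used choices [3])

Answer: FFF


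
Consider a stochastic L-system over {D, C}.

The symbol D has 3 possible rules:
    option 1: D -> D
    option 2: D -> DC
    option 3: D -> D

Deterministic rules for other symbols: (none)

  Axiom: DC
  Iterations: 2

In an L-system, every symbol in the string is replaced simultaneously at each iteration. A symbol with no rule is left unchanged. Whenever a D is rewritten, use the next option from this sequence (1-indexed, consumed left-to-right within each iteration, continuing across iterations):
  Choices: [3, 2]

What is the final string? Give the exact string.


Step 0: DC
Step 1: DC  (used choices [3])
Step 2: DCC  (used choices [2])

Answer: DCC


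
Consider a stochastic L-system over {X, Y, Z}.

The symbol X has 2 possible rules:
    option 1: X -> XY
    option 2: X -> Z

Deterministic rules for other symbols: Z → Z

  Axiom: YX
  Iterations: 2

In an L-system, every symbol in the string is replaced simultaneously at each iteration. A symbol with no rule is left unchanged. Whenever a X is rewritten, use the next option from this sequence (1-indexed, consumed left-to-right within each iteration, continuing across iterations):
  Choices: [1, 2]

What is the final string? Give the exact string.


Step 0: YX
Step 1: YXY  (used choices [1])
Step 2: YZY  (used choices [2])

Answer: YZY


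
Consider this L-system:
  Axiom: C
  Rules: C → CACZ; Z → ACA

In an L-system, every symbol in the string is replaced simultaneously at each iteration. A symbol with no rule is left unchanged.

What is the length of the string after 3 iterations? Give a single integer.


Answer: 31

Derivation:
Step 0: length = 1
Step 1: length = 4
Step 2: length = 12
Step 3: length = 31


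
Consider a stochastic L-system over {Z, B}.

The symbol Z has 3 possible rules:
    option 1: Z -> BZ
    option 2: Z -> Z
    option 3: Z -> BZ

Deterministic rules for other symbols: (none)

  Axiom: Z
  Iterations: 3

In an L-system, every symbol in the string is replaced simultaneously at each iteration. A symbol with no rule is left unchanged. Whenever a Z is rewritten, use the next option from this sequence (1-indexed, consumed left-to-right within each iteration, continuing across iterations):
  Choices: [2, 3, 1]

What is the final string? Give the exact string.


Answer: BBZ

Derivation:
Step 0: Z
Step 1: Z  (used choices [2])
Step 2: BZ  (used choices [3])
Step 3: BBZ  (used choices [1])


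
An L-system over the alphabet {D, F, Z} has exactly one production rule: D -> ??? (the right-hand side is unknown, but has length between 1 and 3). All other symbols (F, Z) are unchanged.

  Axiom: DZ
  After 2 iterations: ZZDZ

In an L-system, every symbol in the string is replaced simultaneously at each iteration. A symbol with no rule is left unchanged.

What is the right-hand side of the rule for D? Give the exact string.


Trying D -> ZD:
  Step 0: DZ
  Step 1: ZDZ
  Step 2: ZZDZ
Matches the given result.

Answer: ZD


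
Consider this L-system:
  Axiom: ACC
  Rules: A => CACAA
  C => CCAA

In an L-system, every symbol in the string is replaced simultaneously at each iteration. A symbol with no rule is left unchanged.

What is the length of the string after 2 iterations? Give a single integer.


Step 0: length = 3
Step 1: length = 13
Step 2: length = 59

Answer: 59


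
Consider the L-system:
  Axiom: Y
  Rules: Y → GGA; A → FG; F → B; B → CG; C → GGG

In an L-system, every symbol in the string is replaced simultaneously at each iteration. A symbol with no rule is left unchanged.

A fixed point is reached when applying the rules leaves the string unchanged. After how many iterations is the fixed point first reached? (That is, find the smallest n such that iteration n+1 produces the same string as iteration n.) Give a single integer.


Step 0: Y
Step 1: GGA
Step 2: GGFG
Step 3: GGBG
Step 4: GGCGG
Step 5: GGGGGGG
Step 6: GGGGGGG  (unchanged — fixed point at step 5)

Answer: 5


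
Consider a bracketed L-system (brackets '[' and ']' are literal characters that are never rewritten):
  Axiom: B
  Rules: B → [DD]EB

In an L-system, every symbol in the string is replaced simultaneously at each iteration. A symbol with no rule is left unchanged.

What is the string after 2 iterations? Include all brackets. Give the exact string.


Step 0: B
Step 1: [DD]EB
Step 2: [DD]E[DD]EB

Answer: [DD]E[DD]EB


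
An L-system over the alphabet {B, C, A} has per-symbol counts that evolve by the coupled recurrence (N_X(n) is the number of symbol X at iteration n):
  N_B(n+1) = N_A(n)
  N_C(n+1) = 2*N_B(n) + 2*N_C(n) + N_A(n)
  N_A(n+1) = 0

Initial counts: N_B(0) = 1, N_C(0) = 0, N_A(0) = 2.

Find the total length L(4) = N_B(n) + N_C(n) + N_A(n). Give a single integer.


Step 0: N_B=1, N_C=0, N_A=2, L=3
Step 1: N_B=2, N_C=4, N_A=0, L=6
Step 2: N_B=0, N_C=12, N_A=0, L=12
Step 3: N_B=0, N_C=24, N_A=0, L=24
Step 4: N_B=0, N_C=48, N_A=0, L=48

Answer: 48


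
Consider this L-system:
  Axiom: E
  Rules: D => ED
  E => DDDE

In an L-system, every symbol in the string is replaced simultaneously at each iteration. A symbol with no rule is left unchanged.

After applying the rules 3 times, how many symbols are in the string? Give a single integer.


Step 0: length = 1
Step 1: length = 4
Step 2: length = 10
Step 3: length = 28

Answer: 28


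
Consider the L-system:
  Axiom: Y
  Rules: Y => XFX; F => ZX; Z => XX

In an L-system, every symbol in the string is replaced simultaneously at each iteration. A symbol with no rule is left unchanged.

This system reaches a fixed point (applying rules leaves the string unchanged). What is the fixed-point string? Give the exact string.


Step 0: Y
Step 1: XFX
Step 2: XZXX
Step 3: XXXXX
Step 4: XXXXX  (unchanged — fixed point at step 3)

Answer: XXXXX


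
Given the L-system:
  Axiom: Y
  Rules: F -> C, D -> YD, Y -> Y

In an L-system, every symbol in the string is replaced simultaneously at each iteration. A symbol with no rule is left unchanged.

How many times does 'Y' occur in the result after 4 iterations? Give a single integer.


Answer: 1

Derivation:
Step 0: Y  (1 'Y')
Step 1: Y  (1 'Y')
Step 2: Y  (1 'Y')
Step 3: Y  (1 'Y')
Step 4: Y  (1 'Y')


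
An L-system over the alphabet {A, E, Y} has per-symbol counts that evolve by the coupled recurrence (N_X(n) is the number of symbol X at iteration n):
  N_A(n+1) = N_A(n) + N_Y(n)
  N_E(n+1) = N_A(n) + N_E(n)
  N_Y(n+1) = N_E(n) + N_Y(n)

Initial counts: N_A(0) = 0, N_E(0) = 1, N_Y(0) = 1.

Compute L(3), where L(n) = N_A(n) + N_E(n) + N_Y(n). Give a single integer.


Answer: 16

Derivation:
Step 0: N_A=0, N_E=1, N_Y=1, L=2
Step 1: N_A=1, N_E=1, N_Y=2, L=4
Step 2: N_A=3, N_E=2, N_Y=3, L=8
Step 3: N_A=6, N_E=5, N_Y=5, L=16


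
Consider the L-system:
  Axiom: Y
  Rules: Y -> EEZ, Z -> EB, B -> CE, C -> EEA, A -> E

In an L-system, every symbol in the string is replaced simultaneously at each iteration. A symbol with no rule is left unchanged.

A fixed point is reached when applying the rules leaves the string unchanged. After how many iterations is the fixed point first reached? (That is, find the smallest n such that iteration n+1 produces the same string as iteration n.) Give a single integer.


Answer: 5

Derivation:
Step 0: Y
Step 1: EEZ
Step 2: EEEB
Step 3: EEECE
Step 4: EEEEEAE
Step 5: EEEEEEE
Step 6: EEEEEEE  (unchanged — fixed point at step 5)


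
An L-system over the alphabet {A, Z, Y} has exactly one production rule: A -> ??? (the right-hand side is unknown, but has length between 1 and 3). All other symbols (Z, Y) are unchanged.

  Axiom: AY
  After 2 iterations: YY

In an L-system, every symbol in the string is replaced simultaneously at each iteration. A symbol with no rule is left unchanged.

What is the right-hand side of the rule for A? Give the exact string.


Answer: Y

Derivation:
Trying A -> Y:
  Step 0: AY
  Step 1: YY
  Step 2: YY
Matches the given result.


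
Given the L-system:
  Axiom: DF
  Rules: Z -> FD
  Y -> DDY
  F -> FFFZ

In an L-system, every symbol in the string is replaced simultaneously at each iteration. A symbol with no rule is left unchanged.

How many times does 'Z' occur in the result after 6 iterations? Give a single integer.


Final string: DFFFZFFFZFFFZFDFFFZFFFZFFFZFDFFFZFFFZFFFZFDFFFZDFFFZFFFZFFFZFDFFFZFFFZFFFZFDFFFZFFFZFFFZFDFFFZDFFFZFFFZFFFZFDFFFZFFFZFFFZFDFFFZFFFZFFFZFDFFFZDFFFZFFFZFFFZFDDFFFZFFFZFFFZFDFFFZFFFZFFFZFDFFFZFFFZFFFZFDFFFZDFFFZFFFZFFFZFDFFFZFFFZFFFZFDFFFZFFFZFFFZFDFFFZDFFFZFFFZFFFZFDFFFZFFFZFFFZFDFFFZFFFZFFFZFDFFFZDFFFZFFFZFFFZFDDFFFZFFFZFFFZFDFFFZFFFZFFFZFDFFFZFFFZFFFZFDFFFZDFFFZFFFZFFFZFDFFFZFFFZFFFZFDFFFZFFFZFFFZFDFFFZDFFFZFFFZFFFZFDFFFZFFFZFFFZFDFFFZFFFZFFFZFDFFFZDFFFZFFFZFFFZFDDFFFZFFFZFFFZFDFFFZFFFZFFFZFDFFFZFFFZFFFZFDFFFZDDFFFZFFFZFFFZFDFFFZFFFZFFFZFDFFFZFFFZFFFZFDFFFZDFFFZFFFZFFFZFDFFFZFFFZFFFZFDFFFZFFFZFFFZFDFFFZDFFFZFFFZFFFZFDFFFZFFFZFFFZFDFFFZFFFZFFFZFDFFFZDFFFZFFFZFFFZFDDFFFZFFFZFFFZFDFFFZFFFZFFFZFDFFFZFFFZFFFZFDFFFZDFFFZFFFZFFFZFDFFFZFFFZFFFZFDFFFZFFFZFFFZFDFFFZDFFFZFFFZFFFZFDFFFZFFFZFFFZFDFFFZFFFZFFFZFDFFFZDFFFZFFFZFFFZFDDFFFZFFFZFFFZFDFFFZFFFZFFFZFDFFFZFFFZFFFZFDFFFZDFFFZFFFZFFFZFDFFFZFFFZFFFZFDFFFZFFFZFFFZFDFFFZDFFFZFFFZFFFZFDFFFZFFFZFFFZFDFFFZFFFZFFFZFDFFFZDFFFZFFFZFFFZFDDFFFZFFFZFFFZFDFFFZFFFZFFFZFDFFFZFFFZFFFZFDFFFZDDFFFZFFFZFFFZFDFFFZFFFZFFFZFDFFFZFFFZFFFZFDFFFZDFFFZFFFZFFFZFDFFFZFFFZFFFZFDFFFZFFFZFFFZFDFFFZDFFFZFFFZFFFZFDFFFZFFFZFFFZFDFFFZFFFZFFFZFDFFFZDFFFZFFFZFFFZFDDFFFZFFFZFFFZFDFFFZFFFZFFFZFDFFFZFFFZFFFZFDFFFZDFFFZFFFZFFFZFDFFFZFFFZFFFZFDFFFZFFFZFFFZFDFFFZDFFFZFFFZFFFZFDFFFZFFFZFFFZFDFFFZFFFZFFFZFDFFFZDFFFZFFFZFFFZFDDFFFZFFFZFFFZFDFFFZFFFZFFFZFDFFFZFFFZFFFZFDFFFZDFFFZFFFZFFFZFDFFFZFFFZFFFZFDFFFZFFFZFFFZFDFFFZDFFFZFFFZFFFZFDFFFZFFFZFFFZFDFFFZFFFZFFFZFDFFFZDFFFZFFFZFFFZFDDFFFZFFFZFFFZFDFFFZFFFZFFFZFDFFFZFFFZFFFZFDFFFZDDFFFZFFFZFFFZFDFFFZFFFZFFFZFDFFFZFFFZFFFZFDFFFZDFFFZFFFZFFFZFDFFFZFFFZFFFZFDFFFZFFFZFFFZFDFFFZDFFFZFFFZFFFZFDFFFZFFFZFFFZFDFFFZFFFZFFFZFDFFFZDFFFZFFFZFFFZFDDD
Count of 'Z': 360

Answer: 360


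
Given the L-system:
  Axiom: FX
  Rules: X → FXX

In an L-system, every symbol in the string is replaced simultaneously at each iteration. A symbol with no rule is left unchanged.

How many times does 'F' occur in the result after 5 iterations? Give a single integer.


Step 0: FX  (1 'F')
Step 1: FFXX  (2 'F')
Step 2: FFFXXFXX  (4 'F')
Step 3: FFFFXXFXXFFXXFXX  (8 'F')
Step 4: FFFFFXXFXXFFXXFXXFFFXXFXXFFXXFXX  (16 'F')
Step 5: FFFFFFXXFXXFFXXFXXFFFXXFXXFFXXFXXFFFFXXFXXFFXXFXXFFFXXFXXFFXXFXX  (32 'F')

Answer: 32


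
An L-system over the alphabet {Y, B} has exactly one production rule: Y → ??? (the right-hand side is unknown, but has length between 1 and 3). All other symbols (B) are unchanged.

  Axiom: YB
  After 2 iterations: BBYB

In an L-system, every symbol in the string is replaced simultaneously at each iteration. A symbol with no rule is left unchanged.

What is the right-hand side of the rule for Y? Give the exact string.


Answer: BY

Derivation:
Trying Y → BY:
  Step 0: YB
  Step 1: BYB
  Step 2: BBYB
Matches the given result.


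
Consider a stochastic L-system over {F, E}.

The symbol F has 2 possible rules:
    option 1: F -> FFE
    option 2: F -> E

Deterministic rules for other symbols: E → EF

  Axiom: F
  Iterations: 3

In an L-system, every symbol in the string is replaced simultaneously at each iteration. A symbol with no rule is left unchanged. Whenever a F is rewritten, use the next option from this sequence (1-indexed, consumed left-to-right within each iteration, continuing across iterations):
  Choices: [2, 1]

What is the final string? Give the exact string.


Answer: EFFFE

Derivation:
Step 0: F
Step 1: E  (used choices [2])
Step 2: EF  (used choices [])
Step 3: EFFFE  (used choices [1])


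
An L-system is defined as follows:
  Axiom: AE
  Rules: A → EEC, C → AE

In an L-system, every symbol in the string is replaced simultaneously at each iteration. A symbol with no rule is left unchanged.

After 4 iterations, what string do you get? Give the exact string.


Answer: EEEEAEEE

Derivation:
Step 0: AE
Step 1: EECE
Step 2: EEAEE
Step 3: EEEECEE
Step 4: EEEEAEEE


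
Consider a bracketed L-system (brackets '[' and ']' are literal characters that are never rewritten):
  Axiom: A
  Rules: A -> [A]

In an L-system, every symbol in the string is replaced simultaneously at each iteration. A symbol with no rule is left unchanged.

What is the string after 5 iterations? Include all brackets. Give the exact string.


Answer: [[[[[A]]]]]

Derivation:
Step 0: A
Step 1: [A]
Step 2: [[A]]
Step 3: [[[A]]]
Step 4: [[[[A]]]]
Step 5: [[[[[A]]]]]


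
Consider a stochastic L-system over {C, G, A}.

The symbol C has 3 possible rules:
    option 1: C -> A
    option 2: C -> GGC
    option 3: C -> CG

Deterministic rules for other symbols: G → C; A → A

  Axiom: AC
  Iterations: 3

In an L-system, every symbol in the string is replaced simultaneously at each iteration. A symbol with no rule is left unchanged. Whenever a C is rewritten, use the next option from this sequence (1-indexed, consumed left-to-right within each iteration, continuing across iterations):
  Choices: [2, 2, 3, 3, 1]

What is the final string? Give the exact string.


Step 0: AC
Step 1: AGGC  (used choices [2])
Step 2: ACCGGC  (used choices [2])
Step 3: ACGCGCCA  (used choices [3, 3, 1])

Answer: ACGCGCCA


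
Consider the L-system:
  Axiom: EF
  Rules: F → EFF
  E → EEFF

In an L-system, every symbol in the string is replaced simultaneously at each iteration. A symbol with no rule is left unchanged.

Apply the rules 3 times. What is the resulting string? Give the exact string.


Answer: EEFFEEFFEFFEFFEEFFEEFFEFFEFFEEFFEFFEFFEEFFEFFEFFEEFFEEFFEFFEFFEEFFEFFEFFEEFFEFFEFF

Derivation:
Step 0: EF
Step 1: EEFFEFF
Step 2: EEFFEEFFEFFEFFEEFFEFFEFF
Step 3: EEFFEEFFEFFEFFEEFFEEFFEFFEFFEEFFEFFEFFEEFFEFFEFFEEFFEEFFEFFEFFEEFFEFFEFFEEFFEFFEFF


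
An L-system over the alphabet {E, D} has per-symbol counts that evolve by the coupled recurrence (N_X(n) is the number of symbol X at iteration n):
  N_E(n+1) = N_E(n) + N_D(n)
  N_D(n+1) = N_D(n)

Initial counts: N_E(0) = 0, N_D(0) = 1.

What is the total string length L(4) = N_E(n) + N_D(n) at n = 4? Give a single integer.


Step 0: N_E=0, N_D=1, L=1
Step 1: N_E=1, N_D=1, L=2
Step 2: N_E=2, N_D=1, L=3
Step 3: N_E=3, N_D=1, L=4
Step 4: N_E=4, N_D=1, L=5

Answer: 5


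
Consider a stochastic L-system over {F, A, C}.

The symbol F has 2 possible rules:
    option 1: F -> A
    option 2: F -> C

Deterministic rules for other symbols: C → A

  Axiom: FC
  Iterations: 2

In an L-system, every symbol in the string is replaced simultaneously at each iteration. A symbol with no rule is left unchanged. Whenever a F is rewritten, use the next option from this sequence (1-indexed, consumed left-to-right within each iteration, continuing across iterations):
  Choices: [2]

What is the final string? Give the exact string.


Step 0: FC
Step 1: CA  (used choices [2])
Step 2: AA  (used choices [])

Answer: AA


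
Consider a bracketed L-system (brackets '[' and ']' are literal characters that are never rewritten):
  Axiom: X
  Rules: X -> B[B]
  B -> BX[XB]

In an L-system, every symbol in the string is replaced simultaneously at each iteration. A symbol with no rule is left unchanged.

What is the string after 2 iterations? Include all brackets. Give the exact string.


Answer: BX[XB][BX[XB]]

Derivation:
Step 0: X
Step 1: B[B]
Step 2: BX[XB][BX[XB]]


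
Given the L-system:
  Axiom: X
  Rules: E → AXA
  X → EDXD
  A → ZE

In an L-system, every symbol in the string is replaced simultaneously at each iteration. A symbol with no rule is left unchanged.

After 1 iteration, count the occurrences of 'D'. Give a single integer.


Answer: 2

Derivation:
Step 0: X  (0 'D')
Step 1: EDXD  (2 'D')


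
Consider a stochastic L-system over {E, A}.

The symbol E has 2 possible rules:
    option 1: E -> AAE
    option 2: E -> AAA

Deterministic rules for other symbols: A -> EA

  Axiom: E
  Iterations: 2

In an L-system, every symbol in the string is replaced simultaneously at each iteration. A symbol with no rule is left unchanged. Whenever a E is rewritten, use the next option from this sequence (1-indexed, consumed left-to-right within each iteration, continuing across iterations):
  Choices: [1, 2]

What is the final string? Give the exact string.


Step 0: E
Step 1: AAE  (used choices [1])
Step 2: EAEAAAA  (used choices [2])

Answer: EAEAAAA


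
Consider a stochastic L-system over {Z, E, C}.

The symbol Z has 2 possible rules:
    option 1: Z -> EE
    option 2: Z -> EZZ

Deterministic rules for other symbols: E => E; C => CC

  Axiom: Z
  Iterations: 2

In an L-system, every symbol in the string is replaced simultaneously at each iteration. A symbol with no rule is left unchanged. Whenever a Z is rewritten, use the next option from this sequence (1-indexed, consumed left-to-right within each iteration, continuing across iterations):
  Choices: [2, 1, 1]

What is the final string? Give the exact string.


Step 0: Z
Step 1: EZZ  (used choices [2])
Step 2: EEEEE  (used choices [1, 1])

Answer: EEEEE


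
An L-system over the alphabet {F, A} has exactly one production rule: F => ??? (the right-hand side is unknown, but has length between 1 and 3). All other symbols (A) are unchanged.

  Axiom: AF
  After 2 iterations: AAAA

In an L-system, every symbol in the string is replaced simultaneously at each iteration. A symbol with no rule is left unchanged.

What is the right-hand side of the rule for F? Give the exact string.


Trying F => AAA:
  Step 0: AF
  Step 1: AAAA
  Step 2: AAAA
Matches the given result.

Answer: AAA


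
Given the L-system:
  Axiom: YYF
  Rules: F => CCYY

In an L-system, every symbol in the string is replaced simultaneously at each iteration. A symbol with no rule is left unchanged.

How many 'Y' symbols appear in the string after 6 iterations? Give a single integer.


Step 0: YYF  (2 'Y')
Step 1: YYCCYY  (4 'Y')
Step 2: YYCCYY  (4 'Y')
Step 3: YYCCYY  (4 'Y')
Step 4: YYCCYY  (4 'Y')
Step 5: YYCCYY  (4 'Y')
Step 6: YYCCYY  (4 'Y')

Answer: 4


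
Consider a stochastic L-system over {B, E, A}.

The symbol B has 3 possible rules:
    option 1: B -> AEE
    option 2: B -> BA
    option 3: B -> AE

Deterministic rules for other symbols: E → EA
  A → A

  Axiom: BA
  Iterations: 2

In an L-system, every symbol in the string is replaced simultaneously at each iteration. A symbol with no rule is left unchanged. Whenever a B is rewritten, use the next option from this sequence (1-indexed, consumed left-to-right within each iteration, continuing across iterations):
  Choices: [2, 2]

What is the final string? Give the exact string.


Step 0: BA
Step 1: BAA  (used choices [2])
Step 2: BAAA  (used choices [2])

Answer: BAAA


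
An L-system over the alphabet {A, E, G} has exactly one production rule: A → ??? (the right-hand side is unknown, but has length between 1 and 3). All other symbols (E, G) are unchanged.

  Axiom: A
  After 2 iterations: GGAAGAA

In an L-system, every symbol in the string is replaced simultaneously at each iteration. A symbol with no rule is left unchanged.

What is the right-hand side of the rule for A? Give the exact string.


Answer: GAA

Derivation:
Trying A → GAA:
  Step 0: A
  Step 1: GAA
  Step 2: GGAAGAA
Matches the given result.


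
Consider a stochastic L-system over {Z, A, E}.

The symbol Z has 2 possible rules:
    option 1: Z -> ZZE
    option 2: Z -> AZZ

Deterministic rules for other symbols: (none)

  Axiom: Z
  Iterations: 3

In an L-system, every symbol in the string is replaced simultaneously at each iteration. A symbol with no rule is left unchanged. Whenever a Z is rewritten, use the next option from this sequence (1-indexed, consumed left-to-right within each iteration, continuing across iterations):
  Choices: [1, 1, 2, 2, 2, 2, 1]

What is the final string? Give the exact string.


Step 0: Z
Step 1: ZZE  (used choices [1])
Step 2: ZZEAZZE  (used choices [1, 2])
Step 3: AZZAZZEAAZZZZEE  (used choices [2, 2, 2, 1])

Answer: AZZAZZEAAZZZZEE


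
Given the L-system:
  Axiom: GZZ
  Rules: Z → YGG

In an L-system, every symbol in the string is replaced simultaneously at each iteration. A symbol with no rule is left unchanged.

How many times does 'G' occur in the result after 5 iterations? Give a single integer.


Step 0: GZZ  (1 'G')
Step 1: GYGGYGG  (5 'G')
Step 2: GYGGYGG  (5 'G')
Step 3: GYGGYGG  (5 'G')
Step 4: GYGGYGG  (5 'G')
Step 5: GYGGYGG  (5 'G')

Answer: 5


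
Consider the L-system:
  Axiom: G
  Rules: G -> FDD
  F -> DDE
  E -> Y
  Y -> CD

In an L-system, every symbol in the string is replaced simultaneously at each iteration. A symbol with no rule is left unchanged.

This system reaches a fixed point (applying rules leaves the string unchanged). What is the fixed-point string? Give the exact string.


Step 0: G
Step 1: FDD
Step 2: DDEDD
Step 3: DDYDD
Step 4: DDCDDD
Step 5: DDCDDD  (unchanged — fixed point at step 4)

Answer: DDCDDD


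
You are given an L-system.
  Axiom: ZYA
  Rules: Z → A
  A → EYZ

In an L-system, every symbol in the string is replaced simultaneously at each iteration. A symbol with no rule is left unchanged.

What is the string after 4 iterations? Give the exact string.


Step 0: ZYA
Step 1: AYEYZ
Step 2: EYZYEYA
Step 3: EYAYEYEYZ
Step 4: EYEYZYEYEYA

Answer: EYEYZYEYEYA


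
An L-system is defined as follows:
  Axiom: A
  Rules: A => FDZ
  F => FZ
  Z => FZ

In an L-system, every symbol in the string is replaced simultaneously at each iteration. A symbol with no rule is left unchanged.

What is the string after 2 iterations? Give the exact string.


Answer: FZDFZ

Derivation:
Step 0: A
Step 1: FDZ
Step 2: FZDFZ


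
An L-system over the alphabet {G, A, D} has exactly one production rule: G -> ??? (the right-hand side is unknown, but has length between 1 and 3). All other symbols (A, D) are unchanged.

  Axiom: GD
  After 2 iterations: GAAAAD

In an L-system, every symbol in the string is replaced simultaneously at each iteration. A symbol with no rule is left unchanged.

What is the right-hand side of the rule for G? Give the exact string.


Answer: GAA

Derivation:
Trying G -> GAA:
  Step 0: GD
  Step 1: GAAD
  Step 2: GAAAAD
Matches the given result.
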